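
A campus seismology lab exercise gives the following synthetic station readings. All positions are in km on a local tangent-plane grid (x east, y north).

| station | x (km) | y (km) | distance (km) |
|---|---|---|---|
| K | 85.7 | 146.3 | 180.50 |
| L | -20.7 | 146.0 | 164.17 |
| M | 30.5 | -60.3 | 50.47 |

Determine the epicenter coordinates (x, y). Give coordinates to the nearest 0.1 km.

Circle about each station: (x − 85.7)² + (y − 146.3)² = 180.50²; (x + 20.7)² + (y − 146.0)² = 164.17²; (x − 30.5)² + (y + 60.3)² = 50.47².
Subtracting pairs of circle equations eliminates x²+y² and gives linear equations (the radical axes):
-212.8 x − 0.6 y = -1375.23
-110.4 x − 413.2 y = 5851.19
Solving the 2×2 system: x ≈ 6.5, y ≈ -15.9 km.

(6.5, -15.9)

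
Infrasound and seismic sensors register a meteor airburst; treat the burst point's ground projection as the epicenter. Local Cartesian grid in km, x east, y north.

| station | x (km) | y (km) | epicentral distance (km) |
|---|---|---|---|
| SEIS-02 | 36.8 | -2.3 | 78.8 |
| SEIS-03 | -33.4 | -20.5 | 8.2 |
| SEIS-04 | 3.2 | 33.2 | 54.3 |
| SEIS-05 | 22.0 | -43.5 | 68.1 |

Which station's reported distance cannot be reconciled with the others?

Solve using three stations at a time. Using SEIS-02, SEIS-03, SEIS-05 (subtract circle equations pairwise → linear system) gives (x, y) ≈ (-40.6, -16.8).
Distances from that point to each station vs reported:
  SEIS-02: calculated 78.8 vs reported 78.8 → residual 0.0 km
  SEIS-03: calculated 8.1 vs reported 8.2 → residual 0.1 km
  SEIS-04: calculated 66.5 vs reported 54.3 → residual 12.2 km
  SEIS-05: calculated 68.1 vs reported 68.1 → residual 0.0 km
SEIS-02, SEIS-03, SEIS-05 are mutually consistent (residuals ≈ 0); SEIS-04 is off by 12.2 km.

SEIS-04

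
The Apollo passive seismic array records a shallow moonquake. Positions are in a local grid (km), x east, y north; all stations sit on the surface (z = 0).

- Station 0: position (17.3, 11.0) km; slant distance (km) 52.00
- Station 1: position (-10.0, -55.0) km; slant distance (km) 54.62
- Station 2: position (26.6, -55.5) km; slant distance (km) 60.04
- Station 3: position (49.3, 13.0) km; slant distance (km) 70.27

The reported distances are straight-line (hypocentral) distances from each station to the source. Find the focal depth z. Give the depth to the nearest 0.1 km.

Each station gives a sphere (x−x_i)² + (y−y_i)² + z² = d_i² (stations at z=0).
Subtracting the Station 0 sphere from Station 1 and Station 2: z² cancels, leaving linear equations in x and y:
-54.6 x − 132.0 y = 2425.37
18.6 x − 133.0 y = 2466.72
Solving: x ≈ 0.312, y ≈ -18.503 km (keep extra digits for the depth step; rounded: 0.3, -18.5).
Then from the Station 0 sphere: z² = 52.00² − (x − 17.3)² − (y − 11.0)² with x = 0.312, y = -18.503, so z ≈ 39.306 ≈ 39.3 km.
Check against Station 3 (with the unrounded solution): distance 70.27 ≈ 70.27 km. ✓

39.3 km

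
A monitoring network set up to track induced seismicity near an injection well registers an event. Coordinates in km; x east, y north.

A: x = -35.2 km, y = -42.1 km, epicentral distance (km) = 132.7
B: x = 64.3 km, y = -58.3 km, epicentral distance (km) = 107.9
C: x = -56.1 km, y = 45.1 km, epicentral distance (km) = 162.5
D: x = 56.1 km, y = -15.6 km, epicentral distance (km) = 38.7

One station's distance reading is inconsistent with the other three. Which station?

Solve using three stations at a time. Using A, C, D (subtract circle equations pairwise → linear system) gives (x, y) ≈ (94.7, -15.3).
Distances from that point to each station vs reported:
  A: calculated 132.7 vs reported 132.7 → residual 0.0 km
  B: calculated 52.7 vs reported 107.9 → residual 55.2 km
  C: calculated 162.5 vs reported 162.5 → residual 0.0 km
  D: calculated 38.7 vs reported 38.7 → residual 0.0 km
A, C, D are mutually consistent (residuals ≈ 0); B is off by 55.2 km.

B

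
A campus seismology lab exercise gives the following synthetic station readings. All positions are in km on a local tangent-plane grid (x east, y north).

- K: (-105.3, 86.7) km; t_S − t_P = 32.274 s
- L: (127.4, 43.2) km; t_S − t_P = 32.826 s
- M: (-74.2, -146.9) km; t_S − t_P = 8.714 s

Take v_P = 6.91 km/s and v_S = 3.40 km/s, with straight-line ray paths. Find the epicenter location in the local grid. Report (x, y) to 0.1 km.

Distance from S−P lag: d = Δt · v_P v_S / (v_P − v_S) = Δt · (6.91·3.40)/(6.91−3.40) ≈ 6.6934·Δt.
So d_K = 216.02, d_L = 219.72, d_M = 58.33 km.
Circle about each station: (x + 105.3)² + (y − 86.7)² = 216.02²; (x − 127.4)² + (y − 43.2)² = 219.72²; (x + 74.2)² + (y + 146.9)² = 58.33².
Subtracting pairs of circle equations eliminates x²+y² and gives linear equations (the radical axes):
465.4 x − 87.0 y = -2120.22
62.2 x − 467.2 y = 51742.52
Solving the 2×2 system: x ≈ -25.9, y ≈ -114.2 km.

x ≈ -25.9 km, y ≈ -114.2 km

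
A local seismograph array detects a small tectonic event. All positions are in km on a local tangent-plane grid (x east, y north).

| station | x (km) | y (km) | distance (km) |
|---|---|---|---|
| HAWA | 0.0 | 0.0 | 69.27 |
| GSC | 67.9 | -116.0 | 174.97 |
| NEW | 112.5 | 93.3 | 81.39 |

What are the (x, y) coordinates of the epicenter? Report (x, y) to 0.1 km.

Circle about each station: x² + y² = 69.27²; (x − 67.9)² + (y + 116.0)² = 174.97²; (x − 112.5)² + (y − 93.3)² = 81.39².
Subtracting the HAWA equation from the GSC and NEW equations removes the quadratic terms:
135.8 x − 232.0 y = -7749.76
225.0 x + 186.6 y = 19535.14
Solving the 2×2 system: x ≈ 39.8, y ≈ 56.7 km.
Check against HAWA (with the unrounded x, y): √(x²+y²) = 69.27 ≈ 69.27 km. ✓

39.8 km east, 56.7 km north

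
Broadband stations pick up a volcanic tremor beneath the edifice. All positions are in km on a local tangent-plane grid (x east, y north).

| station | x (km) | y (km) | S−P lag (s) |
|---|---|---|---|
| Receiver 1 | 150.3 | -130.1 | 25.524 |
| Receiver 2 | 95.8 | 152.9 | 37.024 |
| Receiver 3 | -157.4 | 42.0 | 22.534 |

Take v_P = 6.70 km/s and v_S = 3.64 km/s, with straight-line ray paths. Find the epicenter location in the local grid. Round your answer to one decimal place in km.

Distance from S−P lag: d = Δt · v_P v_S / (v_P − v_S) = Δt · (6.70·3.64)/(6.70−3.64) ≈ 7.9699·Δt.
So d_Receiver 1 = 203.42, d_Receiver 2 = 295.08, d_Receiver 3 = 179.59 km.
Circle about each station: (x − 150.3)² + (y + 130.1)² = 203.42²; (x − 95.8)² + (y − 152.9)² = 295.08²; (x + 157.4)² + (y − 42.0)² = 179.59².
Subtracting the Receiver 1 equation from the Receiver 2 and Receiver 3 equations removes the quadratic terms:
-109.0 x + 566.0 y = -52652.56
-615.4 x + 344.2 y = -3850.21
Solving the 2×2 system: x ≈ -51.3, y ≈ -102.9 km.

x ≈ -51.3 km, y ≈ -102.9 km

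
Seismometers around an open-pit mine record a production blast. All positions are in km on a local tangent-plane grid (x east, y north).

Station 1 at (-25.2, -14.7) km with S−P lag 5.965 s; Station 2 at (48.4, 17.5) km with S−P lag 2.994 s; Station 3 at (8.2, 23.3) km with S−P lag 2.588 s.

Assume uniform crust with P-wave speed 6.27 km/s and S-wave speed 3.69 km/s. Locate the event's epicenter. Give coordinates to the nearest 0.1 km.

x ≈ 24.0 km, y ≈ 6.3 km

Distance from S−P lag: d = Δt · v_P v_S / (v_P − v_S) = Δt · (6.27·3.69)/(6.27−3.69) ≈ 8.9676·Δt.
So d_Station 1 = 53.49, d_Station 2 = 26.85, d_Station 3 = 23.21 km.
Circle about each station: (x + 25.2)² + (y + 14.7)² = 53.49²; (x − 48.4)² + (y − 17.5)² = 26.85²; (x − 8.2)² + (y − 23.3)² = 23.21².
Subtracting pairs of circle equations eliminates x²+y² and gives linear equations (the radical axes):
147.2 x + 64.4 y = 3937.94
66.8 x + 76.0 y = 2081.48
Solving the 2×2 system: x ≈ 24.0, y ≈ 6.3 km.
Check against Station 1 (with the unrounded x, y): √((x + 25.2)²+(y + 14.7)²) = 53.49 ≈ 53.49 km. ✓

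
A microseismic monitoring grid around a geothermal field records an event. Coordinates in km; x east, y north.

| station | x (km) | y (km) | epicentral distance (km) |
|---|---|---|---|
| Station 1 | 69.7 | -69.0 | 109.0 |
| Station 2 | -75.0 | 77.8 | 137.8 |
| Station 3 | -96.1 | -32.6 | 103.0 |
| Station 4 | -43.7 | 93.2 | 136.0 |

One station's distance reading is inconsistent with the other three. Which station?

Station 1

Solve using three stations at a time. Using Station 2, Station 3, Station 4 (subtract circle equations pairwise → linear system) gives (x, y) ≈ (6.8, -33.0).
Distances from that point to each station vs reported:
  Station 1: calculated 72.4 vs reported 109.0 → residual 36.6 km
  Station 2: calculated 137.7 vs reported 137.8 → residual 0.1 km
  Station 3: calculated 102.9 vs reported 103.0 → residual 0.1 km
  Station 4: calculated 135.9 vs reported 136.0 → residual 0.1 km
Station 2, Station 3, Station 4 are mutually consistent (residuals ≈ 0); Station 1 is off by 36.6 km.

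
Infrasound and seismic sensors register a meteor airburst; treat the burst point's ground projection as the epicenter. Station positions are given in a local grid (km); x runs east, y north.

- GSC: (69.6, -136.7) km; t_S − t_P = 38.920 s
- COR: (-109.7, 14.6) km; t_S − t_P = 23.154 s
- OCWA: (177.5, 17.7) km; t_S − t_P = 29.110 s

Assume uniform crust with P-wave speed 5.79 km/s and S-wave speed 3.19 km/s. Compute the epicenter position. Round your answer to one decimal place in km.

5.3 km east, 132.2 km north

Distance from S−P lag: d = Δt · v_P v_S / (v_P − v_S) = Δt · (5.79·3.19)/(5.79−3.19) ≈ 7.1039·Δt.
So d_GSC = 276.48, d_COR = 164.48, d_OCWA = 206.79 km.
Circle about each station: (x − 69.6)² + (y + 136.7)² = 276.48²; (x + 109.7)² + (y − 14.6)² = 164.48²; (x − 177.5)² + (y − 17.7)² = 206.79².
Subtracting pairs of circle equations eliminates x²+y² and gives linear equations (the radical axes):
-358.6 x + 302.6 y = 38103.72
215.8 x + 308.8 y = 41967.58
Solving the 2×2 system: x ≈ 5.3, y ≈ 132.2 km.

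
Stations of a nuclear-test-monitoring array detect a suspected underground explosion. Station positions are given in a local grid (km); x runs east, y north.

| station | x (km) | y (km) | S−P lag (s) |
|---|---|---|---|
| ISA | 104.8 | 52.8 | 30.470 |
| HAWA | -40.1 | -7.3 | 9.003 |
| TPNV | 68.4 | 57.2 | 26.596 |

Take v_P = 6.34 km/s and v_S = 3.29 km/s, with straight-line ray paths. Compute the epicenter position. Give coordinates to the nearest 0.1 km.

(-69.5, -61.4)

Distance from S−P lag: d = Δt · v_P v_S / (v_P − v_S) = Δt · (6.34·3.29)/(6.34−3.29) ≈ 6.8389·Δt.
So d_ISA = 208.38, d_HAWA = 61.57, d_TPNV = 181.89 km.
Circle about each station: (x − 104.8)² + (y − 52.8)² = 208.38²; (x + 40.1)² + (y + 7.3)² = 61.57²; (x − 68.4)² + (y − 57.2)² = 181.89².
Subtracting the ISA equation from the HAWA and TPNV equations removes the quadratic terms:
-289.8 x − 120.2 y = 27521.78
-72.8 x + 8.8 y = 4517.77
Solving the 2×2 system: x ≈ -69.5, y ≈ -61.4 km.
Check against ISA (with the unrounded x, y): √((x − 104.8)²+(y − 52.8)²) = 208.39 ≈ 208.38 km. ✓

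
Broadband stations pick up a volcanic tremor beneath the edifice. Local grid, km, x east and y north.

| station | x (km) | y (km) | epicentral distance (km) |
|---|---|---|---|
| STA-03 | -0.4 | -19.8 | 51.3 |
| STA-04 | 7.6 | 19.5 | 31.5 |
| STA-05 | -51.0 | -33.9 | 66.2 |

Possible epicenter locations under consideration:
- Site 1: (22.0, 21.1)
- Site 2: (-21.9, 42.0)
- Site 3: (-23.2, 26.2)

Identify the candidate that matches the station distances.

Site 3

For each candidate, compare |candidate − station| to the reported distance:
Site 1: residuals STA-03 4.7, STA-04 17.0, STA-05 25.2 → max 25.2 km
Site 2: residuals STA-03 14.1, STA-04 5.6, STA-05 15.1 → max 15.1 km
Site 3: residuals STA-03 0.0, STA-04 0.0, STA-05 0.0 → max 0.0 km
Only Site 3 has all residuals ≈ 0.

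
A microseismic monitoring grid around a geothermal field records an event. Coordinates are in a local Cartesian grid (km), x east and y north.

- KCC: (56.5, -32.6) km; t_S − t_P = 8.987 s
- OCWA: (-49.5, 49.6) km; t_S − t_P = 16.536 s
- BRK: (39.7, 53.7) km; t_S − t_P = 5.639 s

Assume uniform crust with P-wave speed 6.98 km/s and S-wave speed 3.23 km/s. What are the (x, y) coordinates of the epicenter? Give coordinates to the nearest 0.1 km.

Distance from S−P lag: d = Δt · v_P v_S / (v_P − v_S) = Δt · (6.98·3.23)/(6.98−3.23) ≈ 6.0121·Δt.
So d_KCC = 54.03, d_OCWA = 99.42, d_BRK = 33.90 km.
Circle about each station: (x − 56.5)² + (y + 32.6)² = 54.03²; (x + 49.5)² + (y − 49.6)² = 99.42²; (x − 39.7)² + (y − 53.7)² = 33.90².
Subtracting the KCC equation from the OCWA and BRK equations removes the quadratic terms:
-212.0 x + 164.4 y = -6309.70
-33.6 x + 172.6 y = 1974.80
Solving the 2×2 system: x ≈ 45.5, y ≈ 20.3 km.

(45.5, 20.3)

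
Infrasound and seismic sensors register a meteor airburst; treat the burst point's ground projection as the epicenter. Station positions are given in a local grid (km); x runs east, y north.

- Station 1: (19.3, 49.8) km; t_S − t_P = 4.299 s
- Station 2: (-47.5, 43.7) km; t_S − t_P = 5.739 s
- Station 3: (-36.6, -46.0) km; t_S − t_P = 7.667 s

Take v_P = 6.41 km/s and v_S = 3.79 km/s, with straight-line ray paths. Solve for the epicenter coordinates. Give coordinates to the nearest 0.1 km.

Distance from S−P lag: d = Δt · v_P v_S / (v_P − v_S) = Δt · (6.41·3.79)/(6.41−3.79) ≈ 9.2725·Δt.
So d_Station 1 = 39.86, d_Station 2 = 53.21, d_Station 3 = 71.09 km.
Circle about each station: (x − 19.3)² + (y − 49.8)² = 39.86²; (x + 47.5)² + (y − 43.7)² = 53.21²; (x + 36.6)² + (y + 46.0)² = 71.09².
Subtracting the Station 1 equation from the Station 2 and Station 3 equations removes the quadratic terms:
-133.6 x − 12.2 y = 70.93
-111.8 x − 191.6 y = -2861.94
Solving the 2×2 system: x ≈ -2.0, y ≈ 16.1 km.

(-2.0, 16.1)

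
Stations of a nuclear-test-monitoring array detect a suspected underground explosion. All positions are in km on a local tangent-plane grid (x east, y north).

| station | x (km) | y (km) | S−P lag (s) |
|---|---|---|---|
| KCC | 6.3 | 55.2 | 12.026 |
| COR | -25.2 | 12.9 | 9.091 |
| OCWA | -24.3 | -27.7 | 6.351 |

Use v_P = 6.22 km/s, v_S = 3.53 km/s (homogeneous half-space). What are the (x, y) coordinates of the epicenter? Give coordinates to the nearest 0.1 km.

25.8 km east, -41.0 km north

Distance from S−P lag: d = Δt · v_P v_S / (v_P − v_S) = Δt · (6.22·3.53)/(6.22−3.53) ≈ 8.1623·Δt.
So d_KCC = 98.16, d_COR = 74.20, d_OCWA = 51.84 km.
Circle about each station: (x − 6.3)² + (y − 55.2)² = 98.16²; (x + 25.2)² + (y − 12.9)² = 74.20²; (x + 24.3)² + (y + 27.7)² = 51.84².
Subtracting the KCC equation from the COR and OCWA equations removes the quadratic terms:
-63.0 x − 84.6 y = 1844.47
-61.2 x − 165.8 y = 5219.05
Solving the 2×2 system: x ≈ 25.8, y ≈ -41.0 km.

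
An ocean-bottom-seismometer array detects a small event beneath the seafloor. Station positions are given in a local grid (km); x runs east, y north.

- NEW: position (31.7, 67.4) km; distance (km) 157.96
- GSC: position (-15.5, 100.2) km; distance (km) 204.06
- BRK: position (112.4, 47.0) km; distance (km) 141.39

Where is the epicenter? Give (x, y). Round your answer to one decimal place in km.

Circle about each station: (x − 31.7)² + (y − 67.4)² = 157.96²; (x + 15.5)² + (y − 100.2)² = 204.06²; (x − 112.4)² + (y − 47.0)² = 141.39².
Subtracting the NEW equation from the GSC and BRK equations removes the quadratic terms:
-94.4 x + 65.6 y = -11956.48
161.4 x − 40.8 y = 14255.34
Solving the 2×2 system: x ≈ 66.4, y ≈ -86.7 km.
Check against NEW (with the unrounded x, y): √((x − 31.7)²+(y − 67.4)²) = 157.96 ≈ 157.96 km. ✓

66.4 km east, -86.7 km north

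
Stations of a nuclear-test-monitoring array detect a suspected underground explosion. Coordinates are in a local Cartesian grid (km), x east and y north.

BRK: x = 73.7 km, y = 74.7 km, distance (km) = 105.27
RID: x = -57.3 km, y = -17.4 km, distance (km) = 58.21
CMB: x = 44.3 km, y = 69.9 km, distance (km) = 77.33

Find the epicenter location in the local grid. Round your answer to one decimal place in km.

Circle about each station: (x − 73.7)² + (y − 74.7)² = 105.27²; (x + 57.3)² + (y + 17.4)² = 58.21²; (x − 44.3)² + (y − 69.9)² = 77.33².
Subtracting the BRK equation from the RID and CMB equations removes the quadratic terms:
-262.0 x − 184.2 y = 267.64
-58.8 x − 9.6 y = 938.56
Solving the 2×2 system: x ≈ -20.5, y ≈ 27.7 km.
Check against BRK (with the unrounded x, y): √((x − 73.7)²+(y − 74.7)²) = 105.27 ≈ 105.27 km. ✓

-20.5 km east, 27.7 km north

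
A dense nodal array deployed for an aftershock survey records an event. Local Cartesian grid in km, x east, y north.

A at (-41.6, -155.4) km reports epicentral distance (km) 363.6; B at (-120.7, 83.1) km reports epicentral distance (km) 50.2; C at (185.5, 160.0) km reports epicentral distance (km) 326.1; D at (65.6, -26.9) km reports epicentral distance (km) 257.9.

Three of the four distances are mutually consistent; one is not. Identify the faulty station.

A

Solve using three stations at a time. Using B, C, D (subtract circle equations pairwise → linear system) gives (x, y) ≈ (-139.2, 129.9).
Distances from that point to each station vs reported:
  A: calculated 301.5 vs reported 363.6 → residual 62.1 km
  B: calculated 50.3 vs reported 50.2 → residual 0.1 km
  C: calculated 326.1 vs reported 326.1 → residual 0.0 km
  D: calculated 257.9 vs reported 257.9 → residual 0.0 km
B, C, D are mutually consistent (residuals ≈ 0); A is off by 62.1 km.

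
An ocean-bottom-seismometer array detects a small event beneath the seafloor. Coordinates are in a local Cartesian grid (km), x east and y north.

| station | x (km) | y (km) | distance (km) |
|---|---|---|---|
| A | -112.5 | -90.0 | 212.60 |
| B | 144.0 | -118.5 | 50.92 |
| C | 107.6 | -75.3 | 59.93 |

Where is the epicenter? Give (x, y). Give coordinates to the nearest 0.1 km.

95.5 km east, -134.0 km north

Circle about each station: (x + 112.5)² + (y + 90.0)² = 212.60²; (x − 144.0)² + (y + 118.5)² = 50.92²; (x − 107.6)² + (y + 75.3)² = 59.93².
Subtracting pairs of circle equations eliminates x²+y² and gives linear equations (the radical axes):
513.0 x − 57.0 y = 56627.91
440.2 x + 29.4 y = 38098.76
Solving the 2×2 system: x ≈ 95.5, y ≈ -134.0 km.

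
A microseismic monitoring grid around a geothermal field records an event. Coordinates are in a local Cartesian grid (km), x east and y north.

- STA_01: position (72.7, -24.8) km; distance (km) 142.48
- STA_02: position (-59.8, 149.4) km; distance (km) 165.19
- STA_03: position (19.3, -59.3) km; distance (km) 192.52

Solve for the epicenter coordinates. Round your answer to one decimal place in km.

Circle about each station: (x − 72.7)² + (y + 24.8)² = 142.48²; (x + 59.8)² + (y − 149.4)² = 165.19²; (x − 19.3)² + (y + 59.3)² = 192.52².
Subtracting the STA_01 equation from the STA_02 and STA_03 equations removes the quadratic terms:
-265.0 x + 348.4 y = 13008.88
-106.8 x − 69.0 y = -18774.75
Solving the 2×2 system: x ≈ 101.7, y ≈ 114.7 km.

101.7 km east, 114.7 km north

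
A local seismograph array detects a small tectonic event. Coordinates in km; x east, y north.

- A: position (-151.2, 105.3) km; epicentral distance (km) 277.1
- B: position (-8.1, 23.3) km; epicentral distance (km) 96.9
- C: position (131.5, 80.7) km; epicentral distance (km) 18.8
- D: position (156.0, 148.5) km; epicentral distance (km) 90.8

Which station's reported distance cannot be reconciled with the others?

B

Solve using three stations at a time. Using A, C, D (subtract circle equations pairwise → linear system) gives (x, y) ≈ (122.8, 64.0).
Distances from that point to each station vs reported:
  A: calculated 277.1 vs reported 277.1 → residual 0.0 km
  B: calculated 137.1 vs reported 96.9 → residual 40.2 km
  C: calculated 18.9 vs reported 18.8 → residual 0.1 km
  D: calculated 90.8 vs reported 90.8 → residual 0.0 km
A, C, D are mutually consistent (residuals ≈ 0); B is off by 40.2 km.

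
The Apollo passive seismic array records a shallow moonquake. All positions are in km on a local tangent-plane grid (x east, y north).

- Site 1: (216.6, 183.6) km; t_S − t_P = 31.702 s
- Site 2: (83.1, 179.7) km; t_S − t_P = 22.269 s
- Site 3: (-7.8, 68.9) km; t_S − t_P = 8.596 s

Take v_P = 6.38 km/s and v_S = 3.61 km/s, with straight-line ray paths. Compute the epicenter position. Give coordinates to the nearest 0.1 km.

Distance from S−P lag: d = Δt · v_P v_S / (v_P − v_S) = Δt · (6.38·3.61)/(6.38−3.61) ≈ 8.3147·Δt.
So d_Site 1 = 263.59, d_Site 2 = 185.16, d_Site 3 = 71.47 km.
Circle about each station: (x − 216.6)² + (y − 183.6)² = 263.59²; (x − 83.1)² + (y − 179.7)² = 185.16²; (x + 7.8)² + (y − 68.9)² = 71.47².
Subtracting the Site 1 equation from the Site 2 and Site 3 equations removes the quadratic terms:
-267.0 x − 7.8 y = -6231.36
-448.8 x − 229.4 y = -11444.74
Solving the 2×2 system: x ≈ 23.2, y ≈ 4.5 km.
Check against Site 1 (with the unrounded x, y): √((x − 216.6)²+(y − 183.6)²) = 263.59 ≈ 263.59 km. ✓

23.2 km east, 4.5 km north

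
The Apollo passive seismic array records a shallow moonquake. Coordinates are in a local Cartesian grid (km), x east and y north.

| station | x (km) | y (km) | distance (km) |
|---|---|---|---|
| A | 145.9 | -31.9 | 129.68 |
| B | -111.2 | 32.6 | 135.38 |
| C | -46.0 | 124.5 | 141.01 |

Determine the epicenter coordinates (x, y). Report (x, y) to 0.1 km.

Circle about each station: (x − 145.9)² + (y + 31.9)² = 129.68²; (x + 111.2)² + (y − 32.6)² = 135.38²; (x + 46.0)² + (y − 124.5)² = 141.01².
Subtracting the A equation from the B and C equations removes the quadratic terms:
-514.2 x + 129.0 y = -10387.06
-383.8 x + 312.8 y = -7755.09
Solving the 2×2 system: x ≈ 20.2, y ≈ -0.0 km.

x ≈ 20.2 km, y ≈ -0.0 km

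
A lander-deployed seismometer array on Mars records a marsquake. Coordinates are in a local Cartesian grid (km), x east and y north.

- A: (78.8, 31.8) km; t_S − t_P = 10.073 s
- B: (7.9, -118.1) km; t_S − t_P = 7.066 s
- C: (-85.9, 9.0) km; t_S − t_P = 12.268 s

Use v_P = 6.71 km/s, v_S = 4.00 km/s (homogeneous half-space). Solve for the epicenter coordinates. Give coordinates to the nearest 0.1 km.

Distance from S−P lag: d = Δt · v_P v_S / (v_P − v_S) = Δt · (6.71·4.00)/(6.71−4.00) ≈ 9.9041·Δt.
So d_A = 99.76, d_B = 69.98, d_C = 121.50 km.
Circle about each station: (x − 78.8)² + (y − 31.8)² = 99.76²; (x − 7.9)² + (y + 118.1)² = 69.98²; (x + 85.9)² + (y − 9.0)² = 121.50².
Subtracting the A equation from the B and C equations removes the quadratic terms:
-141.8 x − 299.8 y = 11844.20
-329.4 x − 45.6 y = -4571.06
Solving the 2×2 system: x ≈ 20.7, y ≈ -49.3 km.
Check against A (with the unrounded x, y): √((x − 78.8)²+(y − 31.8)²) = 99.76 ≈ 99.76 km. ✓

x ≈ 20.7 km, y ≈ -49.3 km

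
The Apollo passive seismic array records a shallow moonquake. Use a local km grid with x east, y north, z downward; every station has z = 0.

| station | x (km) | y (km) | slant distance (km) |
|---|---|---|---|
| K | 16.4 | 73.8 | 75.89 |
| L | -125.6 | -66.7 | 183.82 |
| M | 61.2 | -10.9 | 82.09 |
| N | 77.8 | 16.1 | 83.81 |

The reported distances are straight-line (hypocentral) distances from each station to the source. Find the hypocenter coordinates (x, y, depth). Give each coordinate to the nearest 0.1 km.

Each station gives a sphere (x−x_i)² + (y−y_i)² + z² = d_i² (stations at z=0).
Subtracting the K sphere from L and M: z² cancels, leaving linear equations in x and y:
-284.0 x − 281.0 y = -13521.65
89.6 x − 169.4 y = -2830.63
Solving: x ≈ 20.401, y ≈ 27.501 km (keep extra digits for the depth step; rounded: 20.4, 27.5).
Then from the K sphere: z² = 75.89² − (x − 16.4)² − (y − 73.8)² with x = 20.401, y = 27.501, so z ≈ 59.997 ≈ 60.0 km.

x ≈ 20.4 km, y ≈ 27.5 km, depth ≈ 60.0 km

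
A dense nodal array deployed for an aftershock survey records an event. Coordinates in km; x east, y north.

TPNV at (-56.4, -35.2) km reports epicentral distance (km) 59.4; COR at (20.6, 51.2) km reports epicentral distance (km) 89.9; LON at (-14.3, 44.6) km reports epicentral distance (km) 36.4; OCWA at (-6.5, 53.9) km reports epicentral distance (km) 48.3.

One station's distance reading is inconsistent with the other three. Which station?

COR

Solve using three stations at a time. Using TPNV, LON, OCWA (subtract circle equations pairwise → linear system) gives (x, y) ≈ (-43.4, 22.8).
Distances from that point to each station vs reported:
  TPNV: calculated 59.4 vs reported 59.4 → residual 0.0 km
  COR: calculated 70.1 vs reported 89.9 → residual 19.8 km
  LON: calculated 36.4 vs reported 36.4 → residual 0.0 km
  OCWA: calculated 48.3 vs reported 48.3 → residual 0.0 km
TPNV, LON, OCWA are mutually consistent (residuals ≈ 0); COR is off by 19.8 km.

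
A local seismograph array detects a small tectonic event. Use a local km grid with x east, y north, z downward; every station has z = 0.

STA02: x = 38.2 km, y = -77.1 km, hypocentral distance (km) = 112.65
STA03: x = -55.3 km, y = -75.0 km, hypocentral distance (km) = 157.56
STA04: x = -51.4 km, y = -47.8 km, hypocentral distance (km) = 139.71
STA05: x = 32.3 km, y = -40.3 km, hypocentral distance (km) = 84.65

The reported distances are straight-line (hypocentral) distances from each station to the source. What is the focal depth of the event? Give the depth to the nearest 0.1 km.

depth ≈ 53.2 km

Each station gives a sphere (x−x_i)² + (y−y_i)² + z² = d_i² (stations at z=0).
Subtracting the STA02 sphere from STA03 and STA04: z² cancels, leaving linear equations in x and y:
-187.0 x + 4.2 y = -10855.69
-179.2 x + 58.6 y = -9305.71
Solving: x ≈ 58.503, y ≈ 20.104 km (keep extra digits for the depth step; rounded: 58.5, 20.1).
Then from the STA02 sphere: z² = 112.65² − (x − 38.2)² − (y + 77.1)² with x = 58.503, y = 20.104, so z ≈ 53.190 ≈ 53.2 km.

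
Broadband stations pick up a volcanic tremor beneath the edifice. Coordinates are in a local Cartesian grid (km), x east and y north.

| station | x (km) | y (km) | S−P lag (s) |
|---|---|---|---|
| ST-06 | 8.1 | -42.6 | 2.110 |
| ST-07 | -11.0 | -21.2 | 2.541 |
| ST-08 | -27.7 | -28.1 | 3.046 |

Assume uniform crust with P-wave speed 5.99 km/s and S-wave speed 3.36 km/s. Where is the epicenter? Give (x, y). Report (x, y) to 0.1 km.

x ≈ -7.9 km, y ≈ -40.4 km

Distance from S−P lag: d = Δt · v_P v_S / (v_P − v_S) = Δt · (5.99·3.36)/(5.99−3.36) ≈ 7.6526·Δt.
So d_ST-06 = 16.15, d_ST-07 = 19.45, d_ST-08 = 23.31 km.
Circle about each station: (x − 8.1)² + (y + 42.6)² = 16.15²; (x + 11.0)² + (y + 21.2)² = 19.45²; (x + 27.7)² + (y + 28.1)² = 23.31².
Subtracting pairs of circle equations eliminates x²+y² and gives linear equations (the radical axes):
-38.2 x + 42.8 y = -1427.41
-71.6 x + 29.0 y = -606.00
Solving the 2×2 system: x ≈ -7.9, y ≈ -40.4 km.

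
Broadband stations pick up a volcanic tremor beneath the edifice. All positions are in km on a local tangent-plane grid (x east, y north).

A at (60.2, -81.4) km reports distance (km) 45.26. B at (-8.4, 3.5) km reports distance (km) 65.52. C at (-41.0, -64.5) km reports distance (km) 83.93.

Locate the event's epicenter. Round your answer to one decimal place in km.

x ≈ 39.6 km, y ≈ -41.1 km

Circle about each station: (x − 60.2)² + (y + 81.4)² = 45.26²; (x + 8.4)² + (y − 3.5)² = 65.52²; (x + 41.0)² + (y + 64.5)² = 83.93².
Subtracting pairs of circle equations eliminates x²+y² and gives linear equations (the radical axes):
-137.2 x + 169.8 y = -12411.59
-202.4 x + 33.8 y = -9404.53
Solving the 2×2 system: x ≈ 39.6, y ≈ -41.1 km.
Check against A (with the unrounded x, y): √((x − 60.2)²+(y + 81.4)²) = 45.26 ≈ 45.26 km. ✓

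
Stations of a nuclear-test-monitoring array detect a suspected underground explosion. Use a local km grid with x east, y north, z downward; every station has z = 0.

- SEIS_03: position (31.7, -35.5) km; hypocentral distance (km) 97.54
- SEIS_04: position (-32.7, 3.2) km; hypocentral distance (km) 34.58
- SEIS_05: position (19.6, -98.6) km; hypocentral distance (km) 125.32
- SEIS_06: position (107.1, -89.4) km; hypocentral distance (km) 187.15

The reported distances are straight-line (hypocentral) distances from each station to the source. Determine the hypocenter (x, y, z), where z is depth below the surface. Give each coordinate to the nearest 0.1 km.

Each station gives a sphere (x−x_i)² + (y−y_i)² + z² = d_i² (stations at z=0).
Subtracting the SEIS_03 sphere from SEIS_04 and SEIS_05: z² cancels, leaving linear equations in x and y:
-128.8 x + 77.4 y = 7132.67
-24.2 x − 126.2 y = 1649.93
Solving: x ≈ -56.701, y ≈ -2.201 km (keep extra digits for the depth step; rounded: -56.7, -2.2).
Then from the SEIS_03 sphere: z² = 97.54² − (x − 31.7)² − (y + 35.5)² with x = -56.701, y = -2.201, so z ≈ 24.300 ≈ 24.3 km.
Check against SEIS_06 (with the unrounded solution): distance 187.15 ≈ 187.15 km. ✓

x ≈ -56.7 km, y ≈ -2.2 km, depth ≈ 24.3 km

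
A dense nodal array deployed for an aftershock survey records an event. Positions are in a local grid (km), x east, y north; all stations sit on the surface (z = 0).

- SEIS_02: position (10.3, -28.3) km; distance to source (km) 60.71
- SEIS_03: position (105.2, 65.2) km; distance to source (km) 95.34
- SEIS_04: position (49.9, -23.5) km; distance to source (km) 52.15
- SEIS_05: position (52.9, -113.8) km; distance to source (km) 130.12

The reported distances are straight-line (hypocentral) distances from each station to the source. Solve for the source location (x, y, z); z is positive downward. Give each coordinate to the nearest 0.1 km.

Each station gives a sphere (x−x_i)² + (y−y_i)² + z² = d_i² (stations at z=0).
Subtracting the SEIS_02 sphere from SEIS_03 and SEIS_04: z² cancels, leaving linear equations in x and y:
189.8 x + 187.0 y = 9007.09
79.2 x + 9.6 y = 3101.36
Solving: x ≈ 37.995, y ≈ 9.603 km (keep extra digits for the depth step; rounded: 38.0, 9.6).
Then from the SEIS_02 sphere: z² = 60.71² − (x − 10.3)² − (y + 28.3)² with x = 37.995, y = 9.603, so z ≈ 38.497 ≈ 38.5 km.

x ≈ 38.0 km, y ≈ 9.6 km, depth ≈ 38.5 km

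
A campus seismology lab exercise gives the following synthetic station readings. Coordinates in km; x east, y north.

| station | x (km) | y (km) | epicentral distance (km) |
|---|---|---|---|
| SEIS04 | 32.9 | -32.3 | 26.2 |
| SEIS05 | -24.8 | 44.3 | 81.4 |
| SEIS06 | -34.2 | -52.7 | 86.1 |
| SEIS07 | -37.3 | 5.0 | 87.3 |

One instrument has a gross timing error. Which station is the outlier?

Solve using three stations at a time. Using SEIS04, SEIS05, SEIS06 (subtract circle equations pairwise → linear system) gives (x, y) ≈ (38.6, -6.7).
Distances from that point to each station vs reported:
  SEIS04: calculated 26.2 vs reported 26.2 → residual 0.0 km
  SEIS05: calculated 81.4 vs reported 81.4 → residual 0.0 km
  SEIS06: calculated 86.1 vs reported 86.1 → residual 0.0 km
  SEIS07: calculated 76.8 vs reported 87.3 → residual 10.5 km
SEIS04, SEIS05, SEIS06 are mutually consistent (residuals ≈ 0); SEIS07 is off by 10.5 km.

SEIS07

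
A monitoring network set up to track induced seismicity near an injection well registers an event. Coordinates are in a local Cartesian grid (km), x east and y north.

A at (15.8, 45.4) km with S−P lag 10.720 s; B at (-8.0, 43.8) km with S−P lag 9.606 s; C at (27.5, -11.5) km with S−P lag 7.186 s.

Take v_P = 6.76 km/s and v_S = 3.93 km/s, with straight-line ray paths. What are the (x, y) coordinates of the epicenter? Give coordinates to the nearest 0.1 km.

x ≈ -32.1 km, y ≈ -43.1 km

Distance from S−P lag: d = Δt · v_P v_S / (v_P − v_S) = Δt · (6.76·3.93)/(6.76−3.93) ≈ 9.3876·Δt.
So d_A = 100.63, d_B = 90.18, d_C = 67.46 km.
Circle about each station: (x − 15.8)² + (y − 45.4)² = 100.63²; (x + 8.0)² + (y − 43.8)² = 90.18²; (x − 27.5)² + (y + 11.5)² = 67.46².
Subtracting pairs of circle equations eliminates x²+y² and gives linear equations (the radical axes):
-47.6 x − 3.2 y = 1665.60
23.4 x − 113.8 y = 4153.25
Solving the 2×2 system: x ≈ -32.1, y ≈ -43.1 km.
Check against A (with the unrounded x, y): √((x − 15.8)²+(y − 45.4)²) = 100.62 ≈ 100.63 km. ✓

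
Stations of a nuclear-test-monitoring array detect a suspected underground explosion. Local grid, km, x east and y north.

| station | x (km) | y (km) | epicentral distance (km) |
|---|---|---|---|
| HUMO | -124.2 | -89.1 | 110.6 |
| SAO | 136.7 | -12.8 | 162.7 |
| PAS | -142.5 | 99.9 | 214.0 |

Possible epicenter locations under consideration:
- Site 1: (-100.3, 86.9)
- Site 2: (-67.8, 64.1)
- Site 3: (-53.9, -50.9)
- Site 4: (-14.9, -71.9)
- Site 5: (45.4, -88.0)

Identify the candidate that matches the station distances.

Site 4

For each candidate, compare |candidate − station| to the reported distance:
Site 1: residuals HUMO 67.0, SAO 94.4, PAS 169.8 → max 169.8 km
Site 2: residuals HUMO 52.7, SAO 55.8, PAS 131.2 → max 131.2 km
Site 3: residuals HUMO 30.6, SAO 31.7, PAS 39.1 → max 39.1 km
Site 4: residuals HUMO 0.0, SAO 0.0, PAS 0.0 → max 0.0 km
Site 5: residuals HUMO 59.0, SAO 44.4, PAS 51.7 → max 59.0 km
Only Site 4 has all residuals ≈ 0.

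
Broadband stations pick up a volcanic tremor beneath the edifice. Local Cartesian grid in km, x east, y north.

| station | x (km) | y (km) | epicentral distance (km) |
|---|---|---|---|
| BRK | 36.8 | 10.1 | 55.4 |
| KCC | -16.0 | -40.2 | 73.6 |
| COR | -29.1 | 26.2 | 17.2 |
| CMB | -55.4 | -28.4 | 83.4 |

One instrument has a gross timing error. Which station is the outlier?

CMB

Solve using three stations at a time. Using BRK, KCC, COR (subtract circle equations pairwise → linear system) gives (x, y) ≈ (-13.5, 33.4).
Distances from that point to each station vs reported:
  BRK: calculated 55.4 vs reported 55.4 → residual 0.0 km
  KCC: calculated 73.6 vs reported 73.6 → residual 0.0 km
  COR: calculated 17.2 vs reported 17.2 → residual 0.0 km
  CMB: calculated 74.6 vs reported 83.4 → residual 8.8 km
BRK, KCC, COR are mutually consistent (residuals ≈ 0); CMB is off by 8.8 km.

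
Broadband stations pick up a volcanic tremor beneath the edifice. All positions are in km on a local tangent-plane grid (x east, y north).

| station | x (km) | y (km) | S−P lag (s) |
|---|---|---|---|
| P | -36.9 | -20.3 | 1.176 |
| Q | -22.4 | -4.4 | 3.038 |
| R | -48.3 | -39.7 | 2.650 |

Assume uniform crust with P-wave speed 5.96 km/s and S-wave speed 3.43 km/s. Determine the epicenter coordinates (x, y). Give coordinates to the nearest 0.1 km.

Distance from S−P lag: d = Δt · v_P v_S / (v_P − v_S) = Δt · (5.96·3.43)/(5.96−3.43) ≈ 8.0802·Δt.
So d_P = 9.50, d_Q = 24.55, d_R = 21.41 km.
Circle about each station: (x + 36.9)² + (y + 20.3)² = 9.50²; (x + 22.4)² + (y + 4.4)² = 24.55²; (x + 48.3)² + (y + 39.7)² = 21.41².
Subtracting the P equation from the Q and R equations removes the quadratic terms:
29.0 x + 31.8 y = -1765.03
-22.8 x − 38.8 y = 1767.14
Solving the 2×2 system: x ≈ -30.7, y ≈ -27.5 km.

(-30.7, -27.5)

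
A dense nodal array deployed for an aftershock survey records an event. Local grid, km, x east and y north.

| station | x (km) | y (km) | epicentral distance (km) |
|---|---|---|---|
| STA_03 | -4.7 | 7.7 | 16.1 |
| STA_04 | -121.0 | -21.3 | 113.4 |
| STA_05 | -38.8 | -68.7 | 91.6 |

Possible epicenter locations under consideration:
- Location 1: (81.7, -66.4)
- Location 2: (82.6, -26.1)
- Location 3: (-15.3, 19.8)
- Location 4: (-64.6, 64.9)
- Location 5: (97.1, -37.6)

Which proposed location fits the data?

Location 3

For each candidate, compare |candidate − station| to the reported distance:
Location 1: residuals STA_03 97.7, STA_04 94.3, STA_05 28.9 → max 97.7 km
Location 2: residuals STA_03 77.5, STA_04 90.3, STA_05 37.1 → max 90.3 km
Location 3: residuals STA_03 0.0, STA_04 0.0, STA_05 0.0 → max 0.0 km
Location 4: residuals STA_03 66.7, STA_04 10.4, STA_05 44.5 → max 66.7 km
Location 5: residuals STA_03 95.3, STA_04 105.3, STA_05 47.8 → max 105.3 km
Only Location 3 has all residuals ≈ 0.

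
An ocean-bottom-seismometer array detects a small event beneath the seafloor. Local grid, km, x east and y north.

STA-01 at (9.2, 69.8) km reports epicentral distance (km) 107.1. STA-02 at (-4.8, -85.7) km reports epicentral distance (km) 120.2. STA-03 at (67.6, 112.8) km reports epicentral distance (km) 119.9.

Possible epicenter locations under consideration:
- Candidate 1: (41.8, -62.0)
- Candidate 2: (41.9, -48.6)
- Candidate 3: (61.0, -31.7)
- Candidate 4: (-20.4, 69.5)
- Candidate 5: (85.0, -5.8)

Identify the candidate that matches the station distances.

For each candidate, compare |candidate − station| to the reported distance:
Candidate 1: residuals STA-01 28.7, STA-02 67.9, STA-03 56.8 → max 67.9 km
Candidate 2: residuals STA-01 15.7, STA-02 60.6, STA-03 43.5 → max 60.6 km
Candidate 3: residuals STA-01 6.9, STA-02 35.1, STA-03 24.8 → max 35.1 km
Candidate 4: residuals STA-01 77.5, STA-02 35.8, STA-03 21.8 → max 77.5 km
Candidate 5: residuals STA-01 0.0, STA-02 0.0, STA-03 0.0 → max 0.0 km
Only Candidate 5 has all residuals ≈ 0.

Candidate 5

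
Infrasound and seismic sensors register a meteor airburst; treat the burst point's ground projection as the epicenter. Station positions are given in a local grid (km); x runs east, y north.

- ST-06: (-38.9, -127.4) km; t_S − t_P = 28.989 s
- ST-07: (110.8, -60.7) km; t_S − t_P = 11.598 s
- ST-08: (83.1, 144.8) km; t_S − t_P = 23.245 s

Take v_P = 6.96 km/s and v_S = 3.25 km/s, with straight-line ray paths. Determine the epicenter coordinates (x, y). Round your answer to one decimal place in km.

Distance from S−P lag: d = Δt · v_P v_S / (v_P − v_S) = Δt · (6.96·3.25)/(6.96−3.25) ≈ 6.0970·Δt.
So d_ST-06 = 176.75, d_ST-07 = 70.71, d_ST-08 = 141.73 km.
Circle about each station: (x + 38.9)² + (y + 127.4)² = 176.75²; (x − 110.8)² + (y + 60.7)² = 70.71²; (x − 83.1)² + (y − 144.8)² = 141.73².
Subtracting pairs of circle equations eliminates x²+y² and gives linear equations (the radical axes):
299.4 x + 133.4 y = 24457.82
244.0 x + 544.4 y = 21281.85
Solving the 2×2 system: x ≈ 80.3, y ≈ 3.1 km.

x ≈ 80.3 km, y ≈ 3.1 km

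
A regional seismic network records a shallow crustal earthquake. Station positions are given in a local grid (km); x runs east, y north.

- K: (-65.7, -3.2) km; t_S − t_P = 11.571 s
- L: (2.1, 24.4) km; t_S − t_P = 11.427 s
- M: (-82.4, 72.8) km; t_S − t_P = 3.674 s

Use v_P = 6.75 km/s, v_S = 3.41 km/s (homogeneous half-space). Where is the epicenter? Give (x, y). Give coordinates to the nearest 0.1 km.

Distance from S−P lag: d = Δt · v_P v_S / (v_P − v_S) = Δt · (6.75·3.41)/(6.75−3.41) ≈ 6.8915·Δt.
So d_K = 79.74, d_L = 78.75, d_M = 25.32 km.
Circle about each station: (x + 65.7)² + (y + 3.2)² = 79.74²; (x − 2.1)² + (y − 24.4)² = 78.75²; (x + 82.4)² + (y − 72.8)² = 25.32².
Subtracting pairs of circle equations eliminates x²+y² and gives linear equations (the radical axes):
135.6 x + 55.2 y = -3570.05
-33.4 x + 152.0 y = 13480.24
Solving the 2×2 system: x ≈ -57.3, y ≈ 76.1 km.
Check against K (with the unrounded x, y): √((x + 65.7)²+(y + 3.2)²) = 79.74 ≈ 79.74 km. ✓

x ≈ -57.3 km, y ≈ 76.1 km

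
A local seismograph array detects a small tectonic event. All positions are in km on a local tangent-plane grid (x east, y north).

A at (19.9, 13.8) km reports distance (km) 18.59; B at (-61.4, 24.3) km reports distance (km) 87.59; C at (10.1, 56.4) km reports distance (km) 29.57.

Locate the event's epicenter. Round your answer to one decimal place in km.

Circle about each station: (x − 19.9)² + (y − 13.8)² = 18.59²; (x + 61.4)² + (y − 24.3)² = 87.59²; (x − 10.1)² + (y − 56.4)² = 29.57².
Subtracting the A equation from the B and C equations removes the quadratic terms:
-162.6 x + 21.0 y = -3552.42
-19.6 x + 85.2 y = 2167.72
Solving the 2×2 system: x ≈ 25.9, y ≈ 31.4 km.

x ≈ 25.9 km, y ≈ 31.4 km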